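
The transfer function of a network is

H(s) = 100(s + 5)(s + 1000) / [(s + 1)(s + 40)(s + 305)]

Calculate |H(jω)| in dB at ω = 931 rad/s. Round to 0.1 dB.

At s = jω = j931:
zero (s+5): 5 + j931 → |·| = √(5²+931²) = √866786 ≈ 931.01, ∠ = arctan(931/5) ≈ 89.69°
zero (s+1000): 1000 + j931 → |·| = √(1000²+931²) = √1866761 ≈ 1366.3, ∠ = arctan(931/1000) ≈ 42.95°
pole (s+1): 1 + j931 → |·| = √(1²+931²) = √866762 ≈ 931, ∠ = arctan(931/1) ≈ 89.94°
pole (s+40): 40 + j931 → |·| = √(40²+931²) = √868361 ≈ 931.86, ∠ = arctan(931/40) ≈ 87.54°
pole (s+305): 305 + j931 → |·| = √(305²+931²) = √959786 ≈ 979.69, ∠ = arctan(931/305) ≈ 71.86°
|H| = 100 · 1.272e+06 / 8.4994e+08 ≈ 0.14966
Gain = 20 log₁₀(0.14966) ≈ -16.50 dB

-16.5 dB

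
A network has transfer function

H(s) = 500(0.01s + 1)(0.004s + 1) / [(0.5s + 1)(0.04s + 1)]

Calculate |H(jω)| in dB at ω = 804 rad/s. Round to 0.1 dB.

0.5 dB

At ω = 804 rad/s:
zero (1 + j804·0.01) = 1 + j8.04 → |·| ≈ 8.102, ∠ ≈ 82.91°
zero (1 + j804·0.004) = 1 + j3.216 → |·| ≈ 3.3679, ∠ ≈ 72.73°
pole (1 + j804·0.5) = 1 + j402 → |·| ≈ 402, ∠ ≈ 89.86°
pole (1 + j804·0.04) = 1 + j32.16 → |·| ≈ 32.176, ∠ ≈ 88.22°
|H| = 500 · 8.102 · 3.3679 / (402 · 32.176) ≈ 1.0548
Gain = 20 log₁₀(1.0548) ≈ 0.46 dB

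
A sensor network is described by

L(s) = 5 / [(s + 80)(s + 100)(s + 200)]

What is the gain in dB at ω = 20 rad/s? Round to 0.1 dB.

-110.6 dB

At s = jω = j20:
pole (s+80): 80 + j20 → |·| = √(80²+20²) = √6800 ≈ 82.462, ∠ = arctan(20/80) ≈ 14.04°
pole (s+100): 100 + j20 → |·| = √(100²+20²) = √10400 ≈ 101.98, ∠ = arctan(20/100) ≈ 11.31°
pole (s+200): 200 + j20 → |·| = √(200²+20²) = √40400 ≈ 201, ∠ = arctan(20/200) ≈ 5.71°
|L| = 5 / 1.6903e+06 ≈ 2.9581e-06
Gain = 20 log₁₀(2.9581e-06) ≈ -110.58 dB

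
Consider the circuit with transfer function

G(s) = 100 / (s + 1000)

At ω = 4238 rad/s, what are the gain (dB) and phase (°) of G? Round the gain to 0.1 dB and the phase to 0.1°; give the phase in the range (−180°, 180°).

Substitute s = j4238:
Numerator: 100 = 100 + j0
Denominator: (j4238) + 1000 = 1000 + j4238
|N| = √(100² + 0²) ≈ 100, ∠N ≈ 0.00°
|D| = √(1000² + 4238²) ≈ 4354.4, ∠D ≈ 76.72°
|G| = 100 / 4354.4 ≈ 0.022965
Gain = 20 log₁₀(0.022965) ≈ -32.78 dB
∠G = 0.00° − 76.72° = -76.72°

-32.8 dB, -76.7°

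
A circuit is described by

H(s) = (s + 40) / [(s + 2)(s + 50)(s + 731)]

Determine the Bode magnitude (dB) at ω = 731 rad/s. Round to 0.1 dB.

-117.6 dB

At s = jω = j731:
zero (s+40): 40 + j731 → |·| = √(40²+731²) = √535961 ≈ 732.09, ∠ = arctan(731/40) ≈ 86.87°
pole (s+2): 2 + j731 → |·| = √(2²+731²) = √534365 ≈ 731, ∠ = arctan(731/2) ≈ 89.84°
pole (s+50): 50 + j731 → |·| = √(50²+731²) = √536861 ≈ 732.71, ∠ = arctan(731/50) ≈ 86.09°
pole (s+731): 731 + j731 → |·| = √(731²+731²) = √1068722 ≈ 1033.8, ∠ = arctan(731/731) ≈ 45.00°
|H| = 1 · 732.09 / 5.5371e+08 ≈ 1.3222e-06
Gain = 20 log₁₀(1.3222e-06) ≈ -117.57 dB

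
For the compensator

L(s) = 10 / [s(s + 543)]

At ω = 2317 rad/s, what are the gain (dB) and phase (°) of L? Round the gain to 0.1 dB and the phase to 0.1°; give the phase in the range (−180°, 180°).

-114.8 dB, -166.8°

At s = jω = j2317:
pole (s+543): 543 + j2317 → |·| = √(543²+2317²) = √5663338 ≈ 2379.8, ∠ = arctan(2317/543) ≈ 76.81°
pole at origin: |s| = 2317, ∠ = 90.00° (in denominator)
|L| = 10 / 5.514e+06 ≈ 1.8136e-06
Gain = 20 log₁₀(1.8136e-06) ≈ -114.83 dB
∠L = 0.00° − 166.81° = -166.81°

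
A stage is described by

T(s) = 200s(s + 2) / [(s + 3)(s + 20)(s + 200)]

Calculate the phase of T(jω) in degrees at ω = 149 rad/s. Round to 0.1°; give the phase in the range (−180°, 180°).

-28.7°

At s = jω = j149:
zero (s+2): 2 + j149 → |·| = √(2²+149²) = √22205 ≈ 149.01, ∠ = arctan(149/2) ≈ 89.23°
zero at origin: s = j149 → |·| = 149, ∠ = 90.00°
pole (s+3): 3 + j149 → |·| = √(3²+149²) = √22210 ≈ 149.03, ∠ = arctan(149/3) ≈ 88.85°
pole (s+20): 20 + j149 → |·| = √(20²+149²) = √22601 ≈ 150.34, ∠ = arctan(149/20) ≈ 82.35°
pole (s+200): 200 + j149 → |·| = √(200²+149²) = √62201 ≈ 249.4, ∠ = arctan(149/200) ≈ 36.69°
∠T = 179.23° − 207.89° = -28.66°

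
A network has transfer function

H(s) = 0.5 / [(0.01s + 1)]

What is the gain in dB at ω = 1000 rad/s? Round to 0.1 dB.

-26.1 dB

At ω = 1000 rad/s:
pole (1 + j1000·0.01) = 1 + j10 → |·| ≈ 10.05, ∠ ≈ 84.29°
|H| = 0.5 · 1 / (10.05) ≈ 0.049751
Gain = 20 log₁₀(0.049751) ≈ -26.06 dB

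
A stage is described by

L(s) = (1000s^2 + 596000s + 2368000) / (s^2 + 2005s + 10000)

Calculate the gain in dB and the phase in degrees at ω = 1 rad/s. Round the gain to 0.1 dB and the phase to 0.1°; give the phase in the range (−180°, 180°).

Substitute s = j1:
Numerator: 1000(j1)^2 + 596000(j1) + 2368000 = 2367000 + j596000
Denominator: (j1)^2 + 2005(j1) + 10000 = 9999 + j2005
|N| = √(2367000² + 596000²) ≈ 2.4409e+06, ∠N ≈ 14.13°
|D| = √(9999² + 2005²) ≈ 10198, ∠D ≈ 11.34°
|L| = 2.4409e+06 / 10198 ≈ 239.35
Gain = 20 log₁₀(239.35) ≈ 47.58 dB
∠L = 14.13° − 11.34° = 2.79°

47.6 dB, 2.8°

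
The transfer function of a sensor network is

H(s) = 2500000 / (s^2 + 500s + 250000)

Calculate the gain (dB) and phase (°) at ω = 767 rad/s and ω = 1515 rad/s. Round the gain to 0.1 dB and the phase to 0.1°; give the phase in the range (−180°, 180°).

At s = jω = j767:
quadratic: (j767)² + 500·j767 + 250000 = -338289 + j383500 → |·| ≈ 5.1138e+05, ∠ ≈ 131.42°
|H| = 2500000 / 5.1138e+05 ≈ 4.8887
Gain = 20 log₁₀(4.8887) ≈ 13.78 dB
∠H = 0.00° − 131.42° = -131.42°

At s = jω = j1515:
quadratic: (j1515)² + 500·j1515 + 250000 = -2045225 + j757500 → |·| ≈ 2.181e+06, ∠ ≈ 159.68°
|H| = 2500000 / 2.181e+06 ≈ 1.1463
Gain = 20 log₁₀(1.1463) ≈ 1.19 dB
∠H = 0.00° − 159.68° = -159.68°

ω = 767: 13.8 dB, -131.4°; ω = 1515: 1.2 dB, -159.7°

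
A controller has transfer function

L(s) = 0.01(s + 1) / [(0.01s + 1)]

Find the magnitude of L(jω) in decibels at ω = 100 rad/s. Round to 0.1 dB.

-3.0 dB

At ω = 100 rad/s:
zero (1 + j100·1) = 1 + j100 → |·| ≈ 100, ∠ ≈ 89.43°
pole (1 + j100·0.01) = 1 + j1 → |·| ≈ 1.4142, ∠ ≈ 45.00°
|L| = 0.01 · 100 / (1.4142) ≈ 0.70711
Gain = 20 log₁₀(0.70711) ≈ -3.01 dB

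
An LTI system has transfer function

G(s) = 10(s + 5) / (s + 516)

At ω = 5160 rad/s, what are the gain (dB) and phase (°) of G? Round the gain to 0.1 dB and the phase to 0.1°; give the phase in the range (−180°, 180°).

At s = jω = j5160:
zero (s+5): 5 + j5160 → |·| = √(5²+5160²) = √26625625 ≈ 5160, ∠ = arctan(5160/5) ≈ 89.94°
pole (s+516): 516 + j5160 → |·| = √(516²+5160²) = √26891856 ≈ 5185.7, ∠ = arctan(5160/516) ≈ 84.29°
|G| = 10 · 5160 / 5185.7 ≈ 9.9504
Gain = 20 log₁₀(9.9504) ≈ 19.96 dB
∠G = 89.94° − 84.29° = 5.65°

20.0 dB, 5.7°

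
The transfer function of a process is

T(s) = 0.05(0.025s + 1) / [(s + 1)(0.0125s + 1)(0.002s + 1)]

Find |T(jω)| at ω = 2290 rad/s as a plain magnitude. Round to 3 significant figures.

9.31e-06

At ω = 2290 rad/s:
zero (1 + j2290·0.025) = 1 + j57.25 → |·| ≈ 57.259, ∠ ≈ 89.00°
pole (1 + j2290·1) = 1 + j2290 → |·| ≈ 2290, ∠ ≈ 89.97°
pole (1 + j2290·0.0125) = 1 + j28.625 → |·| ≈ 28.642, ∠ ≈ 88.00°
pole (1 + j2290·0.002) = 1 + j4.58 → |·| ≈ 4.6879, ∠ ≈ 77.68°
|T| = 0.05 · 57.259 / (2290 · 28.642 · 4.6879) ≈ 9.311e-06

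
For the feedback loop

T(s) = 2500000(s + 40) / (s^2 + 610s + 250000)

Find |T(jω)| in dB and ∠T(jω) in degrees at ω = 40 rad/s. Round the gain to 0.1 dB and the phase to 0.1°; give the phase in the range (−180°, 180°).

55.1 dB, 39.4°

At s = jω = j40:
zero (s+40): 40 + j40 → |·| = √(40²+40²) = √3200 ≈ 56.569, ∠ = arctan(40/40) ≈ 45.00°
quadratic: (j40)² + 610·j40 + 250000 = 248400 + j24400 → |·| ≈ 2.496e+05, ∠ ≈ 5.61°
|T| = 2500000 · 56.569 / 2.496e+05 ≈ 566.6
Gain = 20 log₁₀(566.6) ≈ 55.07 dB
∠T = 45.00° − 5.61° = 39.39°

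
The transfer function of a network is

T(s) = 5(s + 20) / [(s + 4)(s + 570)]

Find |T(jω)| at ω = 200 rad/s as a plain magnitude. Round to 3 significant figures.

At s = jω = j200:
zero (s+20): 20 + j200 → |·| = √(20²+200²) = √40400 ≈ 201, ∠ = arctan(200/20) ≈ 84.29°
pole (s+4): 4 + j200 → |·| = √(4²+200²) = √40016 ≈ 200.04, ∠ = arctan(200/4) ≈ 88.85°
pole (s+570): 570 + j200 → |·| = √(570²+200²) = √364900 ≈ 604.07, ∠ = arctan(200/570) ≈ 19.33°
|T| = 5 · 201 / 1.2084e+05 ≈ 0.0083168

0.00832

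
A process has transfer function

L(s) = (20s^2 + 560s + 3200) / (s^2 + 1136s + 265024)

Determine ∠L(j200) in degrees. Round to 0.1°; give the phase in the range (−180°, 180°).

Substitute s = j200:
Numerator: 20(j200)^2 + 560(j200) + 3200 = -796800 + j112000
Denominator: (j200)^2 + 1136(j200) + 265024 = 225024 + j227200
|N| = √(796800² + 112000²) ≈ 8.0463e+05, ∠N ≈ 172.00°
|D| = √(225024² + 227200²) ≈ 3.1977e+05, ∠D ≈ 45.28°
∠L = 172.00° − 45.28° = 126.72°

126.7°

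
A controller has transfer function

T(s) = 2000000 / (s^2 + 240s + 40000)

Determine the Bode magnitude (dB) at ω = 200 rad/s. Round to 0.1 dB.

At s = jω = j200:
quadratic: (j200)² + 240·j200 + 40000 = 0 + j48000 → |·| ≈ 48000, ∠ ≈ 90.00°
|T| = 2000000 / 48000 ≈ 41.667
Gain = 20 log₁₀(41.667) ≈ 32.40 dB

32.4 dB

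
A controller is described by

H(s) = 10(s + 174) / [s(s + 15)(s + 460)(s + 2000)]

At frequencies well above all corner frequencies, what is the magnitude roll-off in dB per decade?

-60 dB/decade

Each pole contributes −20 dB/decade at high frequency; each zero contributes +20 dB/decade.
Net: 1 zero(s) − 4 pole(s) → -60 dB/decade.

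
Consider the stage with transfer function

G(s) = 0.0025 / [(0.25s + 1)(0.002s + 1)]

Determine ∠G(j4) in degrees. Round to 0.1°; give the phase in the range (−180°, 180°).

At ω = 4 rad/s:
pole (1 + j4·0.25) = 1 + j1 → |·| ≈ 1.4142, ∠ ≈ 45.00°
pole (1 + j4·0.002) = 1 + j0.008 → |·| ≈ 1, ∠ ≈ 0.46°
∠G = (0°) − (45.00° + 0.46°) = -45.46°

-45.5°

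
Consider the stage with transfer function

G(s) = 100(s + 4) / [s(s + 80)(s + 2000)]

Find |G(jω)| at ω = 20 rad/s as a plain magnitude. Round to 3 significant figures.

At s = jω = j20:
zero (s+4): 4 + j20 → |·| = √(4²+20²) = √416 ≈ 20.396, ∠ = arctan(20/4) ≈ 78.69°
pole (s+80): 80 + j20 → |·| = √(80²+20²) = √6800 ≈ 82.462, ∠ = arctan(20/80) ≈ 14.04°
pole (s+2000): 2000 + j20 → |·| = √(2000²+20²) = √4000400 ≈ 2000.1, ∠ = arctan(20/2000) ≈ 0.57°
pole at origin: |s| = 20, ∠ = 90.00° (in denominator)
|G| = 100 · 20.396 / 3.2986e+06 ≈ 0.00061832

0.000618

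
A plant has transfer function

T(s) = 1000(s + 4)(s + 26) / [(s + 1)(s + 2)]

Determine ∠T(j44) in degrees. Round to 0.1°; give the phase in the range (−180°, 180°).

At s = jω = j44:
zero (s+4): 4 + j44 → |·| = √(4²+44²) = √1952 ≈ 44.181, ∠ = arctan(44/4) ≈ 84.81°
zero (s+26): 26 + j44 → |·| = √(26²+44²) = √2612 ≈ 51.108, ∠ = arctan(44/26) ≈ 59.42°
pole (s+1): 1 + j44 → |·| = √(1²+44²) = √1937 ≈ 44.011, ∠ = arctan(44/1) ≈ 88.70°
pole (s+2): 2 + j44 → |·| = √(2²+44²) = √1940 ≈ 44.045, ∠ = arctan(44/2) ≈ 87.40°
∠T = 144.23° − 176.10° = -31.87°

-31.9°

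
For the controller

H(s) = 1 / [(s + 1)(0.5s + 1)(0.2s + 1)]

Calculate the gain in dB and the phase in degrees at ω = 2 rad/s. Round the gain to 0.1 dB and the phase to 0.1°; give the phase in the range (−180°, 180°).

At ω = 2 rad/s:
pole (1 + j2·1) = 1 + j2 → |·| ≈ 2.2361, ∠ ≈ 63.43°
pole (1 + j2·0.5) = 1 + j1 → |·| ≈ 1.4142, ∠ ≈ 45.00°
pole (1 + j2·0.2) = 1 + j0.4 → |·| ≈ 1.077, ∠ ≈ 21.80°
|H| = 1 · 1 / (2.2361 · 1.4142 · 1.077) ≈ 0.29362
Gain = 20 log₁₀(0.29362) ≈ -10.64 dB
∠H = (0°) − (63.43° + 45.00° + 21.80°) = -130.23°

-10.6 dB, -130.2°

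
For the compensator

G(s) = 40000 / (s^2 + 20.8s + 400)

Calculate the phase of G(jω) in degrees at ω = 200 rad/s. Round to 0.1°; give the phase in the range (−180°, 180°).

At s = jω = j200:
quadratic: (j200)² + 20.8·j200 + 400 = -39600 + j4160 → |·| ≈ 39818, ∠ ≈ 174.00°
∠G = 0.00° − 174.00° = -174.00°

-174.0°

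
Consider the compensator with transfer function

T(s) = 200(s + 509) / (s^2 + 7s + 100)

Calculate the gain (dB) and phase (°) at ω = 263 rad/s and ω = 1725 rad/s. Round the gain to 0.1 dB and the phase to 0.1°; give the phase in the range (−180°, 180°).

At s = jω = j263:
zero (s+509): 509 + j263 → |·| = √(509²+263²) = √328250 ≈ 572.93, ∠ = arctan(263/509) ≈ 27.33°
quadratic: (j263)² + 7·j263 + 100 = -69069 + j1841 → |·| ≈ 69094, ∠ ≈ 178.47°
|T| = 200 · 572.93 / 69094 ≈ 1.6584
Gain = 20 log₁₀(1.6584) ≈ 4.39 dB
∠T = 27.33° − 178.47° = -151.14°

At s = jω = j1725:
zero (s+509): 509 + j1725 → |·| = √(509²+1725²) = √3234706 ≈ 1798.5, ∠ = arctan(1725/509) ≈ 73.56°
quadratic: (j1725)² + 7·j1725 + 100 = -2975525 + j12075 → |·| ≈ 2.9755e+06, ∠ ≈ 179.77°
|T| = 200 · 1798.5 / 2.9755e+06 ≈ 0.12089
Gain = 20 log₁₀(0.12089) ≈ -18.35 dB
∠T = 73.56° − 179.77° = -106.21°

ω = 263: 4.4 dB, -151.1°; ω = 1725: -18.4 dB, -106.2°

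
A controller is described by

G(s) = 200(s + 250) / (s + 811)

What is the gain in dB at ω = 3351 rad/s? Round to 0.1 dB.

At s = jω = j3351:
zero (s+250): 250 + j3351 → |·| = √(250²+3351²) = √11291701 ≈ 3360.3, ∠ = arctan(3351/250) ≈ 85.73°
pole (s+811): 811 + j3351 → |·| = √(811²+3351²) = √11886922 ≈ 3447.7, ∠ = arctan(3351/811) ≈ 76.40°
|G| = 200 · 3360.3 / 3447.7 ≈ 194.93
Gain = 20 log₁₀(194.93) ≈ 45.80 dB

45.8 dB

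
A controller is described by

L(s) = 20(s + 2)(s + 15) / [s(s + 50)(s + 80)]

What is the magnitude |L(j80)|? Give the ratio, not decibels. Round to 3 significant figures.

0.153

At s = jω = j80:
zero (s+2): 2 + j80 → |·| = √(2²+80²) = √6404 ≈ 80.025, ∠ = arctan(80/2) ≈ 88.57°
zero (s+15): 15 + j80 → |·| = √(15²+80²) = √6625 ≈ 81.394, ∠ = arctan(80/15) ≈ 79.38°
pole (s+50): 50 + j80 → |·| = √(50²+80²) = √8900 ≈ 94.34, ∠ = arctan(80/50) ≈ 57.99°
pole (s+80): 80 + j80 → |·| = √(80²+80²) = √12800 ≈ 113.14, ∠ = arctan(80/80) ≈ 45.00°
pole at origin: |s| = 80, ∠ = 90.00° (in denominator)
|L| = 20 · 6513.6 / 8.5389e+05 ≈ 0.15256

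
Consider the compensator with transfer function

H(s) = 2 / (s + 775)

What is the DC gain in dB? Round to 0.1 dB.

H(0) = 2 / 775 ≈ 0.0025806
20 log₁₀(0.0025806) ≈ -51.77 dB

-51.8 dB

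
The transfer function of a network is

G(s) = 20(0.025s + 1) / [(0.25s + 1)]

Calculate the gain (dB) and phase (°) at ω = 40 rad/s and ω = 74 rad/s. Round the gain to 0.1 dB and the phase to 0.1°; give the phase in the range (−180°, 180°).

ω = 40: 9.0 dB, -39.3°; ω = 74: 7.1 dB, -25.3°

At ω = 40 rad/s:
zero (1 + j40·0.025) = 1 + j1 → |·| ≈ 1.4142, ∠ ≈ 45.00°
pole (1 + j40·0.25) = 1 + j10 → |·| ≈ 10.05, ∠ ≈ 84.29°
|G| = 20 · 1.4142 / (10.05) ≈ 2.8143
Gain = 20 log₁₀(2.8143) ≈ 8.99 dB
∠G = (45.00°) − (84.29°) = -39.29°

At ω = 74 rad/s:
zero (1 + j74·0.025) = 1 + j1.85 → |·| ≈ 2.103, ∠ ≈ 61.61°
pole (1 + j74·0.25) = 1 + j18.5 → |·| ≈ 18.527, ∠ ≈ 86.91°
|G| = 20 · 2.103 / (18.527) ≈ 2.2702
Gain = 20 log₁₀(2.2702) ≈ 7.12 dB
∠G = (61.61°) − (86.91°) = -25.30°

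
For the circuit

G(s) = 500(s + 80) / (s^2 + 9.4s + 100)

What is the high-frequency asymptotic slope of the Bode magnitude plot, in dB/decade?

Each pole contributes −20 dB/decade at high frequency; each zero contributes +20 dB/decade.
Net: 1 zero(s) − 2 pole(s) → -20 dB/decade.

-20 dB/decade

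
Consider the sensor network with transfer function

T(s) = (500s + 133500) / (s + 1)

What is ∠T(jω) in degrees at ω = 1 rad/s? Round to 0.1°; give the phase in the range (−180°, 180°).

-44.8°

Substitute s = j1:
Numerator: 500(j1) + 133500 = 133500 + j500
Denominator: (j1) + 1 = 1 + j1
|N| = √(133500² + 500²) ≈ 1.335e+05, ∠N ≈ 0.21°
|D| = √(1² + 1²) ≈ 1.4142, ∠D ≈ 45.00°
∠T = 0.21° − 45.00° = -44.79°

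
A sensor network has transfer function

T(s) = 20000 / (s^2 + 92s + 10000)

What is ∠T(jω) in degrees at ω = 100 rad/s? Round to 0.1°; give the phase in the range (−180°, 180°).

-90.0°

At s = jω = j100:
quadratic: (j100)² + 92·j100 + 10000 = 0 + j9200 → |·| ≈ 9200, ∠ ≈ 90.00°
∠T = 0.00° − 90.00° = -90.00°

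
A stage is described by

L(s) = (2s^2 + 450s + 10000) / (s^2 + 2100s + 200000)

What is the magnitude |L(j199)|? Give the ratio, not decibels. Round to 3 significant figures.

0.253

Substitute s = j199:
Numerator: 2(j199)^2 + 450(j199) + 10000 = -69202 + j89550
Denominator: (j199)^2 + 2100(j199) + 200000 = 160399 + j417900
|N| = √(69202² + 89550²) ≈ 1.1317e+05, ∠N ≈ 127.70°
|D| = √(160399² + 417900²) ≈ 4.4763e+05, ∠D ≈ 69.00°
|L| = 1.1317e+05 / 4.4763e+05 ≈ 0.25282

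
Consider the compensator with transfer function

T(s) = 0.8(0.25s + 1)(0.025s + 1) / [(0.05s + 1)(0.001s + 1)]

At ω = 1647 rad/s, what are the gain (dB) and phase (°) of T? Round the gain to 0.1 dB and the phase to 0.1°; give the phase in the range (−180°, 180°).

38.6 dB, 30.4°

At ω = 1647 rad/s:
zero (1 + j1647·0.25) = 1 + j411.75 → |·| ≈ 411.75, ∠ ≈ 89.86°
zero (1 + j1647·0.025) = 1 + j41.175 → |·| ≈ 41.187, ∠ ≈ 88.61°
pole (1 + j1647·0.05) = 1 + j82.35 → |·| ≈ 82.356, ∠ ≈ 89.30°
pole (1 + j1647·0.001) = 1 + j1.647 → |·| ≈ 1.9268, ∠ ≈ 58.74°
|T| = 0.8 · 411.75 · 41.187 / (82.356 · 1.9268) ≈ 85.497
Gain = 20 log₁₀(85.497) ≈ 38.64 dB
∠T = (89.86° + 88.61°) − (89.30° + 58.74°) = 30.43°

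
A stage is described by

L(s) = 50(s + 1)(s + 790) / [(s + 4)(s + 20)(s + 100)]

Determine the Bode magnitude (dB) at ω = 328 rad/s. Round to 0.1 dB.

At s = jω = j328:
zero (s+1): 1 + j328 → |·| = √(1²+328²) = √107585 ≈ 328, ∠ = arctan(328/1) ≈ 89.83°
zero (s+790): 790 + j328 → |·| = √(790²+328²) = √731684 ≈ 855.39, ∠ = arctan(328/790) ≈ 22.55°
pole (s+4): 4 + j328 → |·| = √(4²+328²) = √107600 ≈ 328.02, ∠ = arctan(328/4) ≈ 89.30°
pole (s+20): 20 + j328 → |·| = √(20²+328²) = √107984 ≈ 328.61, ∠ = arctan(328/20) ≈ 86.51°
pole (s+100): 100 + j328 → |·| = √(100²+328²) = √117584 ≈ 342.91, ∠ = arctan(328/100) ≈ 73.04°
|L| = 50 · 2.8057e+05 / 3.6962e+07 ≈ 0.37954
Gain = 20 log₁₀(0.37954) ≈ -8.41 dB

-8.4 dB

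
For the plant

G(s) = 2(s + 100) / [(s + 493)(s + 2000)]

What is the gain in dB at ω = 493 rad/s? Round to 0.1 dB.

-63.1 dB

At s = jω = j493:
zero (s+100): 100 + j493 → |·| = √(100²+493²) = √253049 ≈ 503.04, ∠ = arctan(493/100) ≈ 78.53°
pole (s+493): 493 + j493 → |·| = √(493²+493²) = √486098 ≈ 697.21, ∠ = arctan(493/493) ≈ 45.00°
pole (s+2000): 2000 + j493 → |·| = √(2000²+493²) = √4243049 ≈ 2059.9, ∠ = arctan(493/2000) ≈ 13.85°
|G| = 2 · 503.04 / 1.4362e+06 ≈ 0.00070052
Gain = 20 log₁₀(0.00070052) ≈ -63.09 dB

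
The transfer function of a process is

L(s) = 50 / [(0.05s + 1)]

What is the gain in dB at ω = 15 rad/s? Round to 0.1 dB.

At ω = 15 rad/s:
pole (1 + j15·0.05) = 1 + j0.75 → |·| ≈ 1.25, ∠ ≈ 36.87°
|L| = 50 · 1 / (1.25) ≈ 40
Gain = 20 log₁₀(40) ≈ 32.04 dB

32.0 dB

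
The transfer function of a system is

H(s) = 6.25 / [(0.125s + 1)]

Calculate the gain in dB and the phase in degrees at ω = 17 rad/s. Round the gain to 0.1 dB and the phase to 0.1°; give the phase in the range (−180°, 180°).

At ω = 17 rad/s:
pole (1 + j17·0.125) = 1 + j2.125 → |·| ≈ 2.3485, ∠ ≈ 64.80°
|H| = 6.25 · 1 / (2.3485) ≈ 2.6613
Gain = 20 log₁₀(2.6613) ≈ 8.50 dB
∠H = (0°) − (64.80°) = -64.80°

8.5 dB, -64.8°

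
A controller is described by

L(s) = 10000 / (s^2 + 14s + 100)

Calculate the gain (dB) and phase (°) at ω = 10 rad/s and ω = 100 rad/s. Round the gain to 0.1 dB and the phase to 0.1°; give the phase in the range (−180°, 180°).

ω = 10: 37.1 dB, -90.0°; ω = 100: 0.0 dB, -172.0°

At s = jω = j10:
quadratic: (j10)² + 14·j10 + 100 = 0 + j140 → |·| ≈ 140, ∠ ≈ 90.00°
|L| = 10000 / 140 ≈ 71.429
Gain = 20 log₁₀(71.429) ≈ 37.08 dB
∠L = 0.00° − 90.00° = -90.00°

At s = jω = j100:
quadratic: (j100)² + 14·j100 + 100 = -9900 + j1400 → |·| ≈ 9998.5, ∠ ≈ 171.95°
|L| = 10000 / 9998.5 ≈ 1.0002
Gain = 20 log₁₀(1.0002) ≈ 0.00 dB
∠L = 0.00° − 171.95° = -171.95°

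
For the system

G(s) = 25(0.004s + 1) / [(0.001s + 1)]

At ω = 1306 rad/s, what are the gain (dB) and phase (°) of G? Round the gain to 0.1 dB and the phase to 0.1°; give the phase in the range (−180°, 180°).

At ω = 1306 rad/s:
zero (1 + j1306·0.004) = 1 + j5.224 → |·| ≈ 5.3189, ∠ ≈ 79.16°
pole (1 + j1306·0.001) = 1 + j1.306 → |·| ≈ 1.6449, ∠ ≈ 52.56°
|G| = 25 · 5.3189 / (1.6449) ≈ 80.839
Gain = 20 log₁₀(80.839) ≈ 38.15 dB
∠G = (79.16°) − (52.56°) = 26.60°

38.2 dB, 26.6°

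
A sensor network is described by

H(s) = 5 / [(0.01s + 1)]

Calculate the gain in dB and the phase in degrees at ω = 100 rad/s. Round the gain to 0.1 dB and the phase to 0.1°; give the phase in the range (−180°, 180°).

11.0 dB, -45.0°

At ω = 100 rad/s:
pole (1 + j100·0.01) = 1 + j1 → |·| ≈ 1.4142, ∠ ≈ 45.00°
|H| = 5 · 1 / (1.4142) ≈ 3.5356
Gain = 20 log₁₀(3.5356) ≈ 10.97 dB
∠H = (0°) − (45.00°) = -45.00°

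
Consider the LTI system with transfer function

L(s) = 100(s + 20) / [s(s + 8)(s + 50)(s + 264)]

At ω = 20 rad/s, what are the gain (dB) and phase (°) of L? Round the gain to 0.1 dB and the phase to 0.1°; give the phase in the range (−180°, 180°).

-66.7 dB, -139.3°

At s = jω = j20:
zero (s+20): 20 + j20 → |·| = √(20²+20²) = √800 ≈ 28.284, ∠ = arctan(20/20) ≈ 45.00°
pole (s+8): 8 + j20 → |·| = √(8²+20²) = √464 ≈ 21.541, ∠ = arctan(20/8) ≈ 68.20°
pole (s+50): 50 + j20 → |·| = √(50²+20²) = √2900 ≈ 53.852, ∠ = arctan(20/50) ≈ 21.80°
pole (s+264): 264 + j20 → |·| = √(264²+20²) = √70096 ≈ 264.76, ∠ = arctan(20/264) ≈ 4.33°
pole at origin: |s| = 20, ∠ = 90.00° (in denominator)
|L| = 100 · 28.284 / 6.1426e+06 ≈ 0.00046046
Gain = 20 log₁₀(0.00046046) ≈ -66.74 dB
∠L = 45.00° − 184.33° = -139.33°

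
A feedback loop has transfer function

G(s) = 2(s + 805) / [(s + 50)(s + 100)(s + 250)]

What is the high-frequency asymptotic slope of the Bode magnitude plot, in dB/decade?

-40 dB/decade

Each pole contributes −20 dB/decade at high frequency; each zero contributes +20 dB/decade.
Net: 1 zero(s) − 3 pole(s) → -40 dB/decade.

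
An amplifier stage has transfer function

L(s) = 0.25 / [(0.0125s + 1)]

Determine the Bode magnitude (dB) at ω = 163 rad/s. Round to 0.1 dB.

-19.2 dB

At ω = 163 rad/s:
pole (1 + j163·0.0125) = 1 + j2.0375 → |·| ≈ 2.2697, ∠ ≈ 63.86°
|L| = 0.25 · 1 / (2.2697) ≈ 0.11015
Gain = 20 log₁₀(0.11015) ≈ -19.16 dB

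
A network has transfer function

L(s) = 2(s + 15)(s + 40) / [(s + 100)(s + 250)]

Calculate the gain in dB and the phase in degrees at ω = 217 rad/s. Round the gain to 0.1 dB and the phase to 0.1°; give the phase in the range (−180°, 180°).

At s = jω = j217:
zero (s+15): 15 + j217 → |·| = √(15²+217²) = √47314 ≈ 217.52, ∠ = arctan(217/15) ≈ 86.05°
zero (s+40): 40 + j217 → |·| = √(40²+217²) = √48689 ≈ 220.66, ∠ = arctan(217/40) ≈ 79.56°
pole (s+100): 100 + j217 → |·| = √(100²+217²) = √57089 ≈ 238.93, ∠ = arctan(217/100) ≈ 65.26°
pole (s+250): 250 + j217 → |·| = √(250²+217²) = √109589 ≈ 331.04, ∠ = arctan(217/250) ≈ 40.96°
|L| = 2 · 47998 / 79095 ≈ 1.2137
Gain = 20 log₁₀(1.2137) ≈ 1.68 dB
∠L = 165.61° − 106.22° = 59.39°

1.7 dB, 59.4°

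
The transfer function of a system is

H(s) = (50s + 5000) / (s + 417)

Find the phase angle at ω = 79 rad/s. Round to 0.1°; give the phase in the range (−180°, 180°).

Substitute s = j79:
Numerator: 50(j79) + 5000 = 5000 + j3950
Denominator: (j79) + 417 = 417 + j79
|N| = √(5000² + 3950²) ≈ 6372, ∠N ≈ 38.31°
|D| = √(417² + 79²) ≈ 424.42, ∠D ≈ 10.73°
∠H = 38.31° − 10.73° = 27.58°

27.6°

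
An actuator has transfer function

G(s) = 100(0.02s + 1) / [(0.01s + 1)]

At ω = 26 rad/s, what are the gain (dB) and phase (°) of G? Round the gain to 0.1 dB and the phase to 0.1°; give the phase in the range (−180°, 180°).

At ω = 26 rad/s:
zero (1 + j26·0.02) = 1 + j0.52 → |·| ≈ 1.1271, ∠ ≈ 27.47°
pole (1 + j26·0.01) = 1 + j0.26 → |·| ≈ 1.0332, ∠ ≈ 14.57°
|G| = 100 · 1.1271 / (1.0332) ≈ 109.09
Gain = 20 log₁₀(109.09) ≈ 40.76 dB
∠G = (27.47°) − (14.57°) = 12.90°

40.8 dB, 12.9°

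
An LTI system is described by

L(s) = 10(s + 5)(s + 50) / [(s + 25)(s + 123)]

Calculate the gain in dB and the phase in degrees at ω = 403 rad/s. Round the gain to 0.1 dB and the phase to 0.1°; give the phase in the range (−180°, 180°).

19.7 dB, 12.7°

At s = jω = j403:
zero (s+5): 5 + j403 → |·| = √(5²+403²) = √162434 ≈ 403.03, ∠ = arctan(403/5) ≈ 89.29°
zero (s+50): 50 + j403 → |·| = √(50²+403²) = √164909 ≈ 406.09, ∠ = arctan(403/50) ≈ 82.93°
pole (s+25): 25 + j403 → |·| = √(25²+403²) = √163034 ≈ 403.77, ∠ = arctan(403/25) ≈ 86.45°
pole (s+123): 123 + j403 → |·| = √(123²+403²) = √177538 ≈ 421.35, ∠ = arctan(403/123) ≈ 73.03°
|L| = 10 · 1.6367e+05 / 1.7013e+05 ≈ 9.6203
Gain = 20 log₁₀(9.6203) ≈ 19.66 dB
∠L = 172.22° − 159.48° = 12.74°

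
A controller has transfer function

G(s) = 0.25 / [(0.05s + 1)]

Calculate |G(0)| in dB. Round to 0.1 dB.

-12.0 dB

G(0) = 0.25 · 1 / 1 = 0.25
20 log₁₀(0.25) ≈ -12.04 dB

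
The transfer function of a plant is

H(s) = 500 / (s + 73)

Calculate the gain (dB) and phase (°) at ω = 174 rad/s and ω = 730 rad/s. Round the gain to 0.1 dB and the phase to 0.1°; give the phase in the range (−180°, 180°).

ω = 174: 8.5 dB, -67.2°; ω = 730: -3.3 dB, -84.3°

At s = jω = j174:
pole (s+73): 73 + j174 → |·| = √(73²+174²) = √35605 ≈ 188.69, ∠ = arctan(174/73) ≈ 67.24°
|H| = 500 / 188.69 ≈ 2.6498
Gain = 20 log₁₀(2.6498) ≈ 8.46 dB
∠H = 0.00° − 67.24° = -67.24°

At s = jω = j730:
pole (s+73): 73 + j730 → |·| = √(73²+730²) = √538229 ≈ 733.64, ∠ = arctan(730/73) ≈ 84.29°
|H| = 500 / 733.64 ≈ 0.68153
Gain = 20 log₁₀(0.68153) ≈ -3.33 dB
∠H = 0.00° − 84.29° = -84.29°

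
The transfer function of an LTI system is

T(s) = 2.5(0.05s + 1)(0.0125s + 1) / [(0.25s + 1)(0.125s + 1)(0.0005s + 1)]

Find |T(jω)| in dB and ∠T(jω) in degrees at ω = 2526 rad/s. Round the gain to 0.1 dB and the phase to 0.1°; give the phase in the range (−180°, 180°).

-30.2 dB, -53.6°

At ω = 2526 rad/s:
zero (1 + j2526·0.05) = 1 + j126.3 → |·| ≈ 126.3, ∠ ≈ 89.55°
zero (1 + j2526·0.0125) = 1 + j31.575 → |·| ≈ 31.591, ∠ ≈ 88.19°
pole (1 + j2526·0.25) = 1 + j631.5 → |·| ≈ 631.5, ∠ ≈ 89.91°
pole (1 + j2526·0.125) = 1 + j315.75 → |·| ≈ 315.75, ∠ ≈ 89.82°
pole (1 + j2526·0.0005) = 1 + j1.263 → |·| ≈ 1.611, ∠ ≈ 51.63°
|T| = 2.5 · 126.3 · 31.591 / (631.5 · 315.75 · 1.611) ≈ 0.031052
Gain = 20 log₁₀(0.031052) ≈ -30.16 dB
∠T = (89.55° + 88.19°) − (89.91° + 89.82° + 51.63°) = -53.62°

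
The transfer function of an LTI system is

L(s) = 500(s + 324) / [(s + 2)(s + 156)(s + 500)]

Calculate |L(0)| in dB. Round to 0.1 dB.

L(0) = 500·324 / (2·156·500) ≈ 1.0385
20 log₁₀(1.0385) ≈ 0.33 dB

0.3 dB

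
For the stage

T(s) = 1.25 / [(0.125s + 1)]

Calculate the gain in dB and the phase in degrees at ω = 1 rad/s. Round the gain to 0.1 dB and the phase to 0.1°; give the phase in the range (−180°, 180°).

At ω = 1 rad/s:
pole (1 + j1·0.125) = 1 + j0.125 → |·| ≈ 1.0078, ∠ ≈ 7.13°
|T| = 1.25 · 1 / (1.0078) ≈ 1.2403
Gain = 20 log₁₀(1.2403) ≈ 1.87 dB
∠T = (0°) − (7.13°) = -7.13°

1.9 dB, -7.1°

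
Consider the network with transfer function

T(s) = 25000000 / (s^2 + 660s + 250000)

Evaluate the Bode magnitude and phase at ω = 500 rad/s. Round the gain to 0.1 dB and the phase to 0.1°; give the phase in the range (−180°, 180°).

37.6 dB, -90.0°

At s = jω = j500:
quadratic: (j500)² + 660·j500 + 250000 = 0 + j330000 → |·| ≈ 3.3e+05, ∠ ≈ 90.00°
|T| = 25000000 / 3.3e+05 ≈ 75.758
Gain = 20 log₁₀(75.758) ≈ 37.59 dB
∠T = 0.00° − 90.00° = -90.00°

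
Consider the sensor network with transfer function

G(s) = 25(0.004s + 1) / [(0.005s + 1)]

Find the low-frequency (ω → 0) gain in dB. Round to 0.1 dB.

28.0 dB

G(0) = 25 · 1 / 1 = 25
20 log₁₀(25) ≈ 27.96 dB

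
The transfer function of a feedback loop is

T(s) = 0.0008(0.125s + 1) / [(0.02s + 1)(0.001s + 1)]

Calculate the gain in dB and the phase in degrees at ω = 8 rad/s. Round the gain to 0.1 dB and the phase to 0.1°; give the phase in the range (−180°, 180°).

At ω = 8 rad/s:
zero (1 + j8·0.125) = 1 + j1 → |·| ≈ 1.4142, ∠ ≈ 45.00°
pole (1 + j8·0.02) = 1 + j0.16 → |·| ≈ 1.0127, ∠ ≈ 9.09°
pole (1 + j8·0.001) = 1 + j0.008 → |·| ≈ 1, ∠ ≈ 0.46°
|T| = 0.0008 · 1.4142 / (1.0127 · 1) ≈ 0.0011172
Gain = 20 log₁₀(0.0011172) ≈ -59.04 dB
∠T = (45.00°) − (9.09° + 0.46°) = 35.45°

-59.0 dB, 35.5°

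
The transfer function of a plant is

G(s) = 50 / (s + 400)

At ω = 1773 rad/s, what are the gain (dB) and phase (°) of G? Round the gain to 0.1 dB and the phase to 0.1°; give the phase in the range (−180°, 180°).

-31.2 dB, -77.3°

At s = jω = j1773:
pole (s+400): 400 + j1773 → |·| = √(400²+1773²) = √3303529 ≈ 1817.6, ∠ = arctan(1773/400) ≈ 77.29°
|G| = 50 / 1817.6 ≈ 0.027509
Gain = 20 log₁₀(0.027509) ≈ -31.21 dB
∠G = 0.00° − 77.29° = -77.29°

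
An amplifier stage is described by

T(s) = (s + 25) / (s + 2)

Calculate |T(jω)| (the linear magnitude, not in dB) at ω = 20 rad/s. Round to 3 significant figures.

Substitute s = j20:
Numerator: (j20) + 25 = 25 + j20
Denominator: (j20) + 2 = 2 + j20
|N| = √(25² + 20²) ≈ 32.016, ∠N ≈ 38.66°
|D| = √(2² + 20²) ≈ 20.1, ∠D ≈ 84.29°
|T| = 32.016 / 20.1 ≈ 1.5928

1.59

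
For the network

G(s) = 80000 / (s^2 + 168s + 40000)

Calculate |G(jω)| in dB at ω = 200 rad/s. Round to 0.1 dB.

7.5 dB

At s = jω = j200:
quadratic: (j200)² + 168·j200 + 40000 = 0 + j33600 → |·| ≈ 33600, ∠ ≈ 90.00°
|G| = 80000 / 33600 ≈ 2.381
Gain = 20 log₁₀(2.381) ≈ 7.54 dB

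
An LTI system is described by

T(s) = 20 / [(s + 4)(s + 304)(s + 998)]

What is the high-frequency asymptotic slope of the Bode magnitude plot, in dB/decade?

Each pole contributes −20 dB/decade at high frequency; each zero contributes +20 dB/decade.
Net: 0 zero(s) − 3 pole(s) → -60 dB/decade.

-60 dB/decade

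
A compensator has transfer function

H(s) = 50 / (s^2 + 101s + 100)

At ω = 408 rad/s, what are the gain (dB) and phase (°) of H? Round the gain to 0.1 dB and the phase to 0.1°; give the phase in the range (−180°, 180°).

Substitute s = j408:
Numerator: 50 = 50 + j0
Denominator: (j408)^2 + 101(j408) + 100 = -166364 + j41208
|N| = √(50² + 0²) ≈ 50, ∠N ≈ 0.00°
|D| = √(166364² + 41208²) ≈ 1.7139e+05, ∠D ≈ 166.09°
|H| = 50 / 1.7139e+05 ≈ 0.00029173
Gain = 20 log₁₀(0.00029173) ≈ -70.70 dB
∠H = 0.00° − 166.09° = -166.09°

-70.7 dB, -166.1°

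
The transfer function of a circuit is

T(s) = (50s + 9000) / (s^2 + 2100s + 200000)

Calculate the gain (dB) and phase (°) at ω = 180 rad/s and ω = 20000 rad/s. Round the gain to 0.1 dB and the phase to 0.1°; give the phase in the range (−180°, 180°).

Substitute s = j180:
Numerator: 50(j180) + 9000 = 9000 + j9000
Denominator: (j180)^2 + 2100(j180) + 200000 = 167600 + j378000
|N| = √(9000² + 9000²) ≈ 12728, ∠N ≈ 45.00°
|D| = √(167600² + 378000²) ≈ 4.1349e+05, ∠D ≈ 66.09°
|T| = 12728 / 4.1349e+05 ≈ 0.030782
Gain = 20 log₁₀(0.030782) ≈ -30.23 dB
∠T = 45.00° − 66.09° = -21.09°

Substitute s = j20000:
Numerator: 50(j20000) + 9000 = 9000 + j1000000
Denominator: (j20000)^2 + 2100(j20000) + 200000 = -399800000 + j42000000
|N| = √(9000² + 1000000²) ≈ 1e+06, ∠N ≈ 89.48°
|D| = √(399800000² + 42000000²) ≈ 4.02e+08, ∠D ≈ 174.00°
|T| = 1e+06 / 4.02e+08 ≈ 0.0024876
Gain = 20 log₁₀(0.0024876) ≈ -52.08 dB
∠T = 89.48° − 174.00° = -84.52°

ω = 180: -30.2 dB, -21.1°; ω = 20000: -52.1 dB, -84.5°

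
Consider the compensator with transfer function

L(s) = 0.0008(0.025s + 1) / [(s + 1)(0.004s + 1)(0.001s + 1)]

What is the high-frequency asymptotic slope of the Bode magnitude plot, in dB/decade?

-40 dB/decade

Each pole contributes −20 dB/decade at high frequency; each zero contributes +20 dB/decade.
Net: 1 zero(s) − 3 pole(s) → -40 dB/decade.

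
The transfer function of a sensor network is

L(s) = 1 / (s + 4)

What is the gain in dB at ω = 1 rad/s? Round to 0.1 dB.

Substitute s = j1:
Numerator: 1 = 1 + j0
Denominator: (j1) + 4 = 4 + j1
|N| = √(1² + 0²) ≈ 1, ∠N ≈ 0.00°
|D| = √(4² + 1²) ≈ 4.1231, ∠D ≈ 14.04°
|L| = 1 / 4.1231 ≈ 0.24254
Gain = 20 log₁₀(0.24254) ≈ -12.30 dB

-12.3 dB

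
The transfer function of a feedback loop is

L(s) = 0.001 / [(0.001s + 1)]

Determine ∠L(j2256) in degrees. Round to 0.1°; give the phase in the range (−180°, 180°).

At ω = 2256 rad/s:
pole (1 + j2256·0.001) = 1 + j2.256 → |·| ≈ 2.4677, ∠ ≈ 66.09°
∠L = (0°) − (66.09°) = -66.09°

-66.1°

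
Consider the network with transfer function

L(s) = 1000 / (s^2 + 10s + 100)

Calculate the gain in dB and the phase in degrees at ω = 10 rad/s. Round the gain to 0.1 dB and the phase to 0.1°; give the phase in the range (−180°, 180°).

At s = jω = j10:
quadratic: (j10)² + 10·j10 + 100 = 0 + j100 → |·| ≈ 100, ∠ ≈ 90.00°
|L| = 1000 / 100 ≈ 10
Gain = 20 log₁₀(10) ≈ 20.00 dB
∠L = 0.00° − 90.00° = -90.00°

20.0 dB, -90.0°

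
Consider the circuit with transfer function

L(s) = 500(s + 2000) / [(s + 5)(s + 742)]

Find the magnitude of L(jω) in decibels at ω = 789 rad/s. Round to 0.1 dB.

At s = jω = j789:
zero (s+2000): 2000 + j789 → |·| = √(2000²+789²) = √4622521 ≈ 2150, ∠ = arctan(789/2000) ≈ 21.53°
pole (s+5): 5 + j789 → |·| = √(5²+789²) = √622546 ≈ 789.02, ∠ = arctan(789/5) ≈ 89.64°
pole (s+742): 742 + j789 → |·| = √(742²+789²) = √1173085 ≈ 1083.1, ∠ = arctan(789/742) ≈ 46.76°
|L| = 500 · 2150 / 8.5459e+05 ≈ 1.2579
Gain = 20 log₁₀(1.2579) ≈ 1.99 dB

2.0 dB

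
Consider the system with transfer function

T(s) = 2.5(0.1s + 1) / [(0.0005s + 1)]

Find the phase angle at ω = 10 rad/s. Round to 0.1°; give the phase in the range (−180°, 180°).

44.7°

At ω = 10 rad/s:
zero (1 + j10·0.1) = 1 + j1 → |·| ≈ 1.4142, ∠ ≈ 45.00°
pole (1 + j10·0.0005) = 1 + j0.005 → |·| ≈ 1, ∠ ≈ 0.29°
∠T = (45.00°) − (0.29°) = 44.71°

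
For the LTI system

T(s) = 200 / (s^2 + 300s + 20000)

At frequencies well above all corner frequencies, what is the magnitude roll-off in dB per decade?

Each pole contributes −20 dB/decade at high frequency; each zero contributes +20 dB/decade.
Net: 0 zero(s) − 2 pole(s) → -40 dB/decade.

-40 dB/decade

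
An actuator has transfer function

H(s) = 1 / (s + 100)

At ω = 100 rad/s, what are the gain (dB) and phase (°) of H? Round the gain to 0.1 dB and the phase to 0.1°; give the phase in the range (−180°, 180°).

-43.0 dB, -45.0°

At s = jω = j100:
pole (s+100): 100 + j100 → |·| = √(100²+100²) = √20000 ≈ 141.42, ∠ = arctan(100/100) ≈ 45.00°
|H| = 1 / 141.42 ≈ 0.0070711
Gain = 20 log₁₀(0.0070711) ≈ -43.01 dB
∠H = 0.00° − 45.00° = -45.00°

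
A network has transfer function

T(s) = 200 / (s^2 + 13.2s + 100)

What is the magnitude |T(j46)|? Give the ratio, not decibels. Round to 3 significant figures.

0.0950

At s = jω = j46:
quadratic: (j46)² + 13.2·j46 + 100 = -2016 + j607.2 → |·| ≈ 2105.5, ∠ ≈ 163.24°
|T| = 200 / 2105.5 ≈ 0.094989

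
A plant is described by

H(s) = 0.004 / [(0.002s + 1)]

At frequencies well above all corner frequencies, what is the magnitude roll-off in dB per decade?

-20 dB/decade

Each pole contributes −20 dB/decade at high frequency; each zero contributes +20 dB/decade.
Net: 0 zero(s) − 1 pole(s) → -20 dB/decade.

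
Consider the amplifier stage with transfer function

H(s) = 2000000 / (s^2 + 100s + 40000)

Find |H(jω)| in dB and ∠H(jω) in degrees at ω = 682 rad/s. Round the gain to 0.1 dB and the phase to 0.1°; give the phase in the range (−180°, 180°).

13.3 dB, -170.9°

At s = jω = j682:
quadratic: (j682)² + 100·j682 + 40000 = -425124 + j68200 → |·| ≈ 4.3056e+05, ∠ ≈ 170.89°
|H| = 2000000 / 4.3056e+05 ≈ 4.6451
Gain = 20 log₁₀(4.6451) ≈ 13.34 dB
∠H = 0.00° − 170.89° = -170.89°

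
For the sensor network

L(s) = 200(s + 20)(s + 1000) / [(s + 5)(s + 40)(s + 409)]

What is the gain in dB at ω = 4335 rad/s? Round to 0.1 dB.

-26.5 dB

At s = jω = j4335:
zero (s+20): 20 + j4335 → |·| = √(20²+4335²) = √18792625 ≈ 4335, ∠ = arctan(4335/20) ≈ 89.74°
zero (s+1000): 1000 + j4335 → |·| = √(1000²+4335²) = √19792225 ≈ 4448.8, ∠ = arctan(4335/1000) ≈ 77.01°
pole (s+5): 5 + j4335 → |·| = √(5²+4335²) = √18792250 ≈ 4335, ∠ = arctan(4335/5) ≈ 89.93°
pole (s+40): 40 + j4335 → |·| = √(40²+4335²) = √18793825 ≈ 4335.2, ∠ = arctan(4335/40) ≈ 89.47°
pole (s+409): 409 + j4335 → |·| = √(409²+4335²) = √18959506 ≈ 4354.3, ∠ = arctan(4335/409) ≈ 84.61°
|L| = 200 · 1.9286e+07 / 8.1831e+10 ≈ 0.047136
Gain = 20 log₁₀(0.047136) ≈ -26.53 dB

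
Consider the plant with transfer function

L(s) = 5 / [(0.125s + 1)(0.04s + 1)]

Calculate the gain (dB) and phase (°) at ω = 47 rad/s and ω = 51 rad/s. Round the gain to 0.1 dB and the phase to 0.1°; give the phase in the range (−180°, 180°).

At ω = 47 rad/s:
pole (1 + j47·0.125) = 1 + j5.875 → |·| ≈ 5.9595, ∠ ≈ 80.34°
pole (1 + j47·0.04) = 1 + j1.88 → |·| ≈ 2.1294, ∠ ≈ 61.99°
|L| = 5 · 1 / (5.9595 · 2.1294) ≈ 0.39401
Gain = 20 log₁₀(0.39401) ≈ -8.09 dB
∠L = (0°) − (80.34° + 61.99°) = -142.33°

At ω = 51 rad/s:
pole (1 + j51·0.125) = 1 + j6.375 → |·| ≈ 6.453, ∠ ≈ 81.09°
pole (1 + j51·0.04) = 1 + j2.04 → |·| ≈ 2.2719, ∠ ≈ 63.89°
|L| = 5 · 1 / (6.453 · 2.2719) ≈ 0.34105
Gain = 20 log₁₀(0.34105) ≈ -9.34 dB
∠L = (0°) − (81.09° + 63.89°) = -144.98°

ω = 47: -8.1 dB, -142.3°; ω = 51: -9.3 dB, -145.0°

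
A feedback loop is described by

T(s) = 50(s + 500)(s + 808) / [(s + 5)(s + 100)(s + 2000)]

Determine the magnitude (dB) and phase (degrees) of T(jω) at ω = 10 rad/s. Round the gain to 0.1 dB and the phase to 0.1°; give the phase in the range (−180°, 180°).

At s = jω = j10:
zero (s+500): 500 + j10 → |·| = √(500²+10²) = √250100 ≈ 500.1, ∠ = arctan(10/500) ≈ 1.15°
zero (s+808): 808 + j10 → |·| = √(808²+10²) = √652964 ≈ 808.06, ∠ = arctan(10/808) ≈ 0.71°
pole (s+5): 5 + j10 → |·| = √(5²+10²) = √125 ≈ 11.18, ∠ = arctan(10/5) ≈ 63.43°
pole (s+100): 100 + j10 → |·| = √(100²+10²) = √10100 ≈ 100.5, ∠ = arctan(10/100) ≈ 5.71°
pole (s+2000): 2000 + j10 → |·| = √(2000²+10²) = √4000100 ≈ 2000, ∠ = arctan(10/2000) ≈ 0.29°
|T| = 50 · 4.0411e+05 / 2.2472e+06 ≈ 8.9914
Gain = 20 log₁₀(8.9914) ≈ 19.08 dB
∠T = 1.86° − 69.43° = -67.57°

19.1 dB, -67.6°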